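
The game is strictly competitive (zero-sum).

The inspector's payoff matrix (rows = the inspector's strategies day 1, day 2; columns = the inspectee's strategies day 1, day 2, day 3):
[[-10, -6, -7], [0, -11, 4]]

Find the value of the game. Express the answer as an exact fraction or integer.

Column day 3 is strictly dominated by day 1 for the inspectee (it gives the inspector more in every row).
The remaining 2×2 game on (day 1, day 2) × (day 1, day 2) has no saddle point. Let the inspector play day 1 with probability p; indifference gives −10p = −6p − 11(1−p), so p = 11/15.
Similarly the inspectee's optimal q on day 1 is 1/3, and the value is -10·(1/3) + (-6)·(2/3) = -22/3.

-22/3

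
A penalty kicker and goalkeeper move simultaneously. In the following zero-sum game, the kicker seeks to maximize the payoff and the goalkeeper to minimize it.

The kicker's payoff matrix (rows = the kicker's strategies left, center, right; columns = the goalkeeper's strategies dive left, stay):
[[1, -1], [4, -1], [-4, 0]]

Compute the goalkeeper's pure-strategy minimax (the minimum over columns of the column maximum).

The worst case (largest entry) in each column is dive left: 4, stay: 0.
The best (smallest) of these is 0.

0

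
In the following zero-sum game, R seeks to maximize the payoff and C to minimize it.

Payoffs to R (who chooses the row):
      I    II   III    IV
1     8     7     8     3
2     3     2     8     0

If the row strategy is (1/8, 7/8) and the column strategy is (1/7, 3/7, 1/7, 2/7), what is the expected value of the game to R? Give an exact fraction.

81/28

Against (1/7, 3/7, 1/7, 2/7), each row's expected payoff is 1: 43/7; 2: 17/7.
Taking the (1/8, 7/8)-weighted average: (1/8)·(43/7) + (7/8)·(17/7) = 81/28.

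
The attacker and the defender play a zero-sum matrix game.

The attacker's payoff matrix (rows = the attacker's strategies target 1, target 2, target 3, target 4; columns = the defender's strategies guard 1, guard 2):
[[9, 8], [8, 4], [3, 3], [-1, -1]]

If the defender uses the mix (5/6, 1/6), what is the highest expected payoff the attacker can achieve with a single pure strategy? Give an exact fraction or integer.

target 1: (9)·(5/6) + (8)·(1/6) = 53/6.
target 2: (8)·(5/6) + (4)·(1/6) = 22/3.
target 3: (3)·(5/6) + (3)·(1/6) = 3.
target 4: (-1)·(5/6) + (-1)·(1/6) = -1.
The best pure response is target 1 with expected payoff 53/6.

53/6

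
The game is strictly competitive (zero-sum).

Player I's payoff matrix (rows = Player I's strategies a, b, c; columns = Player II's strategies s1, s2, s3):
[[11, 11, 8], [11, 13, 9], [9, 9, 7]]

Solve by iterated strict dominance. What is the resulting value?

Column s1 is strictly dominated by s3 for Player II (8<11, 9<11, 7<9); eliminate s1.
Row a is strictly dominated by row b (13>11, 9>8); eliminate a.
Row c is strictly dominated by row b (13>9, 9>7); eliminate c.
Column s2 is strictly dominated by s3 for Player II (9<13); eliminate s2.
Only (b, s3) remains, with payoff 9.

9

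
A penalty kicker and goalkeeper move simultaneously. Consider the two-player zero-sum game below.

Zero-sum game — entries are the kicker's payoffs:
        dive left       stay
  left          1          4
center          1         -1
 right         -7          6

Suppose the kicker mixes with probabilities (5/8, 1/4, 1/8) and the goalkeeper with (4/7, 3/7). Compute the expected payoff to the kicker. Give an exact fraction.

9/7

Against (4/7, 3/7), each row's expected payoff is left: 16/7; center: 1/7; right: -10/7.
Taking the (5/8, 1/4, 1/8)-weighted average: (5/8)·(16/7) + (1/4)·(1/7) + (1/8)·(-10/7) = 9/7.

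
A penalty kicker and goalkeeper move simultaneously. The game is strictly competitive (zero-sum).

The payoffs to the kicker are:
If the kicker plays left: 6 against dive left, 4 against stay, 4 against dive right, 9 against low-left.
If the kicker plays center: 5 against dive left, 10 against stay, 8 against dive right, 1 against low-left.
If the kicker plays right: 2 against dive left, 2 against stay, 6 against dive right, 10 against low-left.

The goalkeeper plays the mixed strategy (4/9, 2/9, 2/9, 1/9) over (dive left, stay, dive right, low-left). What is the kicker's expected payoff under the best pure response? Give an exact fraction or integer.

left: (6)·(4/9) + (4)·(2/9) + (4)·(2/9) + (9)·(1/9) = 49/9.
center: (5)·(4/9) + (10)·(2/9) + (8)·(2/9) + (1)·(1/9) = 19/3.
right: (2)·(4/9) + (2)·(2/9) + (6)·(2/9) + (10)·(1/9) = 34/9.
The best pure response is center with expected payoff 19/3.

19/3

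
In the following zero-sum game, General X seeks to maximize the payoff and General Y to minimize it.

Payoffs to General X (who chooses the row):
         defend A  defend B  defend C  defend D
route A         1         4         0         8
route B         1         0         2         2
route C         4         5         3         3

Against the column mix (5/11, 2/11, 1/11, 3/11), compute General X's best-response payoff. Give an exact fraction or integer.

route A: (1)·(5/11) + (4)·(2/11) + (0)·(1/11) + (8)·(3/11) = 37/11.
route B: (1)·(5/11) + (0)·(2/11) + (2)·(1/11) + (2)·(3/11) = 13/11.
route C: (4)·(5/11) + (5)·(2/11) + (3)·(1/11) + (3)·(3/11) = 42/11.
The best pure response is route C with expected payoff 42/11.

42/11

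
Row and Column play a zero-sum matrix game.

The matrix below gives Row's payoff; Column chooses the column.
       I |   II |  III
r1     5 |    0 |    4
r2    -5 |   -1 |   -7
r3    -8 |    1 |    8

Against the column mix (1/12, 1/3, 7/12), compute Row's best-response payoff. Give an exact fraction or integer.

r1: (5)·(1/12) + (0)·(1/3) + (4)·(7/12) = 11/4.
r2: (-5)·(1/12) + (-1)·(1/3) + (-7)·(7/12) = -29/6.
r3: (-8)·(1/12) + (1)·(1/3) + (8)·(7/12) = 13/3.
The best pure response is r3 with expected payoff 13/3.

13/3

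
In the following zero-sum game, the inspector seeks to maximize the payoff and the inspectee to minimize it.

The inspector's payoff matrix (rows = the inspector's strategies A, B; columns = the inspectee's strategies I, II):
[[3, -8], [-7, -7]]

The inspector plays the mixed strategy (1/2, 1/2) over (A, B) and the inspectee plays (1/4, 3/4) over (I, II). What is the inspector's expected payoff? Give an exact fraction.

Against (1/4, 3/4), each row's expected payoff is A: -21/4; B: -7.
Taking the (1/2, 1/2)-weighted average: (1/2)·(-21/4) + (1/2)·(-7) = -49/8.

-49/8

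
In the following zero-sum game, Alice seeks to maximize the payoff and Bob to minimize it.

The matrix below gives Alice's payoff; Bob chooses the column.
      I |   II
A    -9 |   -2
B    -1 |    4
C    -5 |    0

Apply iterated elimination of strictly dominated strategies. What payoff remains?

Column II is strictly dominated by I for Bob (-9<-2, -1<4, -5<0); eliminate II.
Row C is strictly dominated by row B (-1>-5); eliminate C.
Row A is strictly dominated by row B (-1>-9); eliminate A.
Only (B, I) remains, with payoff -1.

-1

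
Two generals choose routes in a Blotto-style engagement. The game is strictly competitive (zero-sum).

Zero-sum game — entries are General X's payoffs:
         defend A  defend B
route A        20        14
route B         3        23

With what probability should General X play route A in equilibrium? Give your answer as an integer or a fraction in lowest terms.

Row minima are 14 and 3, so General X's maximin is 14; column maxima are 20 and 23, so General Y's minimax is 20. These differ, so the equilibrium is in mixed strategies.
Let General X play route A with probability p. General Y is indifferent when 20p + 3(1−p) = 14p + 23(1−p), giving p = 10/13.

10/13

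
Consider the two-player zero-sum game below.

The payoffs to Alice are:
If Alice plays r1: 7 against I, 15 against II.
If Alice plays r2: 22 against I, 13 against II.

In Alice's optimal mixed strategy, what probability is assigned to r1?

Row minima are 7 and 13, so Alice's maximin is 13; column maxima are 22 and 15, so Bob's minimax is 15. These differ, so the equilibrium is in mixed strategies.
Let Alice play r1 with probability p. Bob is indifferent when 7p + 22(1−p) = 15p + 13(1−p), giving p = 9/17.

9/17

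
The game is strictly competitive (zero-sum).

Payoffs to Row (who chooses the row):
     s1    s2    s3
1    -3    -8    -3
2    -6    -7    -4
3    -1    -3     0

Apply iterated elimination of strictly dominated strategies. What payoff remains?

Row 2 is strictly dominated by row 3 (-1>-6, -3>-7, 0>-4); eliminate 2.
Column s1 is strictly dominated by s2 for Column (-8<-3, -3<-1); eliminate s1.
Row 1 is strictly dominated by row 3 (-3>-8, 0>-3); eliminate 1.
Column s3 is strictly dominated by s2 for Column (-3<0); eliminate s3.
Only (3, s2) remains, with payoff -3.

-3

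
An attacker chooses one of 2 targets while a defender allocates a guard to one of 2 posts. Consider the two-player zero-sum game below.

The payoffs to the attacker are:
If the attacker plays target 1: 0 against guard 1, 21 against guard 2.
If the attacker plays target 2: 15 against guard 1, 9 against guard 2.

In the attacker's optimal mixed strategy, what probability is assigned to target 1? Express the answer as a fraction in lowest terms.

2/9

Row minima are 0 and 9, so the attacker's maximin is 9; column maxima are 15 and 21, so the defender's minimax is 15. These differ, so the equilibrium is in mixed strategies.
Let the attacker play target 1 with probability p. The defender is indifferent when 15(1−p) = 21p + 9(1−p), giving p = 2/9.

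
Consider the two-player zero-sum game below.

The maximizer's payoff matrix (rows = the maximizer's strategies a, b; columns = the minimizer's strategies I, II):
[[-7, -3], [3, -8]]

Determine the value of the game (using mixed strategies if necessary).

Row minima are -7 and -8, so the maximizer's maximin is -7; column maxima are 3 and -3, so the minimizer's minimax is -3. These differ, so the equilibrium is in mixed strategies.
Let the maximizer play a with probability p. The minimizer is indifferent when −7p + 3(1−p) = −3p − 8(1−p), giving p = 11/15.
Let the minimizer play I with probability q. The maximizer is indifferent when −7q − 3(1−q) = 3q − 8(1−q), giving q = 1/3.
The value is -7·(1/3) + (-3)·(2/3) = -13/3.

-13/3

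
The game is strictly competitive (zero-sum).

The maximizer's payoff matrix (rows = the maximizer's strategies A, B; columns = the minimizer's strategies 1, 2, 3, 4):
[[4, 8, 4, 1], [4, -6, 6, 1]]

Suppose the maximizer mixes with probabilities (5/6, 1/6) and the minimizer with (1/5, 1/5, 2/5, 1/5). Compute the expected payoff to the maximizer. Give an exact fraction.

58/15

Against (1/5, 1/5, 2/5, 1/5), each row's expected payoff is A: 21/5; B: 11/5.
Taking the (5/6, 1/6)-weighted average: (5/6)·(21/5) + (1/6)·(11/5) = 58/15.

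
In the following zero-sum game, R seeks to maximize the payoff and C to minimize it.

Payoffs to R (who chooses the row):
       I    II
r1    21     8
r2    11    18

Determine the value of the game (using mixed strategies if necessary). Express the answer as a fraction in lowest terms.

Row minima are 8 and 11, so R's maximin is 11; column maxima are 21 and 18, so C's minimax is 18. These differ, so the equilibrium is in mixed strategies.
Let R play r1 with probability p. C is indifferent when 21p + 11(1−p) = 8p + 18(1−p), giving p = 7/20.
Let C play I with probability q. R is indifferent when 21q + 8(1−q) = 11q + 18(1−q), giving q = 1/2.
The value is 21·(1/2) + (8)·(1/2) = 29/2.

29/2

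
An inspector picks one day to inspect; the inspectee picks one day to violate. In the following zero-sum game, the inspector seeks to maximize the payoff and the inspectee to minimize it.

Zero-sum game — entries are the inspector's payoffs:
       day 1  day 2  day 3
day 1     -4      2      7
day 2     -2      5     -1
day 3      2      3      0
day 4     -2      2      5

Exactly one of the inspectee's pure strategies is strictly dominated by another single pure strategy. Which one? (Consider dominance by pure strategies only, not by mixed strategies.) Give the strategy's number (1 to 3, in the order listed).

The inspectee prefers columns that give the inspector less. Compare day 2 with day 1: -4 < 2, -2 < 5, 2 < 3, -2 < 2.
So day 1 strictly dominates day 2 for the inspectee; day 2 is strictly dominated.

2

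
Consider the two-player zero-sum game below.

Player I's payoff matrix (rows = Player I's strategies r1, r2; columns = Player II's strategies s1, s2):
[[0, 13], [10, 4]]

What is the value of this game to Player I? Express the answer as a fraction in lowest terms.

Row minima are 0 and 4, so Player I's maximin is 4; column maxima are 10 and 13, so Player II's minimax is 10. These differ, so the equilibrium is in mixed strategies.
Let Player I play r1 with probability p. Player II is indifferent when 10(1−p) = 13p + 4(1−p), giving p = 6/19.
Let Player II play s1 with probability q. Player I is indifferent when 13(1−q) = 10q + 4(1−q), giving q = 9/19.
The value is 0·(9/19) + (13)·(10/19) = 130/19.

130/19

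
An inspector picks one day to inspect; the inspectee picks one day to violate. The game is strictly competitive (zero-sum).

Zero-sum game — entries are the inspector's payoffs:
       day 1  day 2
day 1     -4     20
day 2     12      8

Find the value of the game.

68/7

Row minima are -4 and 8, so the inspector's maximin is 8; column maxima are 12 and 20, so the inspectee's minimax is 12. These differ, so the equilibrium is in mixed strategies.
Let the inspector play day 1 with probability p. The inspectee is indifferent when −4p + 12(1−p) = 20p + 8(1−p), giving p = 1/7.
Let the inspectee play day 1 with probability q. The inspector is indifferent when −4q + 20(1−q) = 12q + 8(1−q), giving q = 3/7.
The value is -4·(3/7) + (20)·(4/7) = 68/7.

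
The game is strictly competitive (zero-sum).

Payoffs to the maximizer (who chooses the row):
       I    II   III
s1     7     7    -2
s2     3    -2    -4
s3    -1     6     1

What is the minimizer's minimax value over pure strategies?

1

The worst case (largest entry) in each column is I: 7, II: 7, III: 1.
The best (smallest) of these is 1.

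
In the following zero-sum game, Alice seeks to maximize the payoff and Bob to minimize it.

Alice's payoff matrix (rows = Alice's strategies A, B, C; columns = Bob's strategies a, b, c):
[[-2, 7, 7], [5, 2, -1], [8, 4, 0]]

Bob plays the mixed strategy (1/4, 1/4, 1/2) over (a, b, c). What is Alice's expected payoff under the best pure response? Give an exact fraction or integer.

19/4

A: (-2)·(1/4) + (7)·(1/4) + (7)·(1/2) = 19/4.
B: (5)·(1/4) + (2)·(1/4) + (-1)·(1/2) = 5/4.
C: (8)·(1/4) + (4)·(1/4) + (0)·(1/2) = 3.
The best pure response is A with expected payoff 19/4.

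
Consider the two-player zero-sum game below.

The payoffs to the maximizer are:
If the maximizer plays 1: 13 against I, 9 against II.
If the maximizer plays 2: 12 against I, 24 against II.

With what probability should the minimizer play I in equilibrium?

15/16

Row minima are 9 and 12, so the maximizer's maximin is 12; column maxima are 13 and 24, so the minimizer's minimax is 13. These differ, so the equilibrium is in mixed strategies.
Let the minimizer play I with probability q. The maximizer is indifferent when 13q + 9(1−q) = 12q + 24(1−q), giving q = 15/16.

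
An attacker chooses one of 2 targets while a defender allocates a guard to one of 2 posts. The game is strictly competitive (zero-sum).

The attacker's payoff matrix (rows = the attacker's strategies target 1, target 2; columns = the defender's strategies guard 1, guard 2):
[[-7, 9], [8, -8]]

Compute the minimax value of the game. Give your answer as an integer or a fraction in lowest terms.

Row minima are -7 and -8, so the attacker's maximin is -7; column maxima are 8 and 9, so the defender's minimax is 8. These differ, so the equilibrium is in mixed strategies.
Let the attacker play target 1 with probability p. The defender is indifferent when −7p + 8(1−p) = 9p − 8(1−p), giving p = 1/2.
Let the defender play guard 1 with probability q. The attacker is indifferent when −7q + 9(1−q) = 8q − 8(1−q), giving q = 17/32.
The value is -7·(17/32) + (9)·(15/32) = 1/2.

1/2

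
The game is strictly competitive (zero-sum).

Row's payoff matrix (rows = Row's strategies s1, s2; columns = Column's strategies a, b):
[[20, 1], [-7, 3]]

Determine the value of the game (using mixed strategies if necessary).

67/29

Row minima are 1 and -7, so Row's maximin is 1; column maxima are 20 and 3, so Column's minimax is 3. These differ, so the equilibrium is in mixed strategies.
Let Row play s1 with probability p. Column is indifferent when 20p − 7(1−p) = p + 3(1−p), giving p = 10/29.
Let Column play a with probability q. Row is indifferent when 20q + (1−q) = −7q + 3(1−q), giving q = 2/29.
The value is 20·(2/29) + (1)·(27/29) = 67/29.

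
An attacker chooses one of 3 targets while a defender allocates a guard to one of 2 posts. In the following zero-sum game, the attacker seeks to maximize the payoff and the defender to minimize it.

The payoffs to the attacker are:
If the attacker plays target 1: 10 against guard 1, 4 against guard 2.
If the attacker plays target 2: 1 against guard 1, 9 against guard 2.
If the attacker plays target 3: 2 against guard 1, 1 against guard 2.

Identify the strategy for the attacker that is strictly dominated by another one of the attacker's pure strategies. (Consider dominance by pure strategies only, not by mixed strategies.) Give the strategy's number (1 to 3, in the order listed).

Compare target 3 with target 1: 10 > 2, 4 > 1.
So target 1 strictly dominates target 3 for the attacker; target 3 is strictly dominated.

3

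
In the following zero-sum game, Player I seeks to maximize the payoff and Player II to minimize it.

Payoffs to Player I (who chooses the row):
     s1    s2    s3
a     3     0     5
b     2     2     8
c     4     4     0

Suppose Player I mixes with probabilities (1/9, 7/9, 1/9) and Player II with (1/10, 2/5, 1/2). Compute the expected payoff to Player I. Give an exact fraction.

Against (1/10, 2/5, 1/2), each row's expected payoff is a: 14/5; b: 5; c: 2.
Taking the (1/9, 7/9, 1/9)-weighted average: (1/9)·(14/5) + (7/9)·(5) + (1/9)·(2) = 199/45.

199/45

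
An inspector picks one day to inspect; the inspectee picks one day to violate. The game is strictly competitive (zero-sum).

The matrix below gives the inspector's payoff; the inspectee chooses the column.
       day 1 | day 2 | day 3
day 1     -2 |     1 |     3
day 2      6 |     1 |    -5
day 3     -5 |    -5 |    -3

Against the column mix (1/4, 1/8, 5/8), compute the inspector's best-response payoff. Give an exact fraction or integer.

day 1: (-2)·(1/4) + (1)·(1/8) + (3)·(5/8) = 3/2.
day 2: (6)·(1/4) + (1)·(1/8) + (-5)·(5/8) = -3/2.
day 3: (-5)·(1/4) + (-5)·(1/8) + (-3)·(5/8) = -15/4.
The best pure response is day 1 with expected payoff 3/2.

3/2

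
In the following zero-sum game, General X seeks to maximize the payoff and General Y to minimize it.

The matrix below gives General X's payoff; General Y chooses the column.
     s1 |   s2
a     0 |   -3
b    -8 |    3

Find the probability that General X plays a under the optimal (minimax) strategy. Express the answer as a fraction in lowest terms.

Row minima are -3 and -8, so General X's maximin is -3; column maxima are 0 and 3, so General Y's minimax is 0. These differ, so the equilibrium is in mixed strategies.
Let General X play a with probability p. General Y is indifferent when −8(1−p) = −3p + 3(1−p), giving p = 11/14.

11/14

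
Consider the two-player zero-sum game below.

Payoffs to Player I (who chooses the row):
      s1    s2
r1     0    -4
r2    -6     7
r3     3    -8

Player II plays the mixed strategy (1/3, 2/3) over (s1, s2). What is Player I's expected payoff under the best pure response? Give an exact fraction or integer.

8/3

r1: (0)·(1/3) + (-4)·(2/3) = -8/3.
r2: (-6)·(1/3) + (7)·(2/3) = 8/3.
r3: (3)·(1/3) + (-8)·(2/3) = -13/3.
The best pure response is r2 with expected payoff 8/3.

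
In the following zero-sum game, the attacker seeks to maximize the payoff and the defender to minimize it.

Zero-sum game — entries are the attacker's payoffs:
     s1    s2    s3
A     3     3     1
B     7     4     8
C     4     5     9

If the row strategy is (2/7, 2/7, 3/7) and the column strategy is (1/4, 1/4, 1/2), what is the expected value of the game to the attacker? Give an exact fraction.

Against (1/4, 1/4, 1/2), each row's expected payoff is A: 2; B: 27/4; C: 27/4.
Taking the (2/7, 2/7, 3/7)-weighted average: (2/7)·(2) + (2/7)·(27/4) + (3/7)·(27/4) = 151/28.

151/28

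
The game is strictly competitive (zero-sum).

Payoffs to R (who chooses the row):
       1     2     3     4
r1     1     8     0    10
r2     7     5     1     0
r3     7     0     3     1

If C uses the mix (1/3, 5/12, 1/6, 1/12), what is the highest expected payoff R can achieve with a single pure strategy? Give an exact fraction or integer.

r1: (1)·(1/3) + (8)·(5/12) + (0)·(1/6) + (10)·(1/12) = 9/2.
r2: (7)·(1/3) + (5)·(5/12) + (1)·(1/6) + (0)·(1/12) = 55/12.
r3: (7)·(1/3) + (0)·(5/12) + (3)·(1/6) + (1)·(1/12) = 35/12.
The best pure response is r2 with expected payoff 55/12.

55/12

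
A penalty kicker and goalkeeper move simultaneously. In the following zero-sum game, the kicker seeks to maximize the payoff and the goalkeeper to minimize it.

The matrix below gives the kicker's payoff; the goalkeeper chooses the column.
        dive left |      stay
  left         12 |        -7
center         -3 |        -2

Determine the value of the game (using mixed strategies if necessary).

Row minima are -7 and -3, so the kicker's maximin is -3; column maxima are 12 and -2, so the goalkeeper's minimax is -2. These differ, so the equilibrium is in mixed strategies.
Let the kicker play left with probability p. The goalkeeper is indifferent when 12p − 3(1−p) = −7p − 2(1−p), giving p = 1/20.
Let the goalkeeper play dive left with probability q. The kicker is indifferent when 12q − 7(1−q) = −3q − 2(1−q), giving q = 1/4.
The value is 12·(1/4) + (-7)·(3/4) = -9/4.

-9/4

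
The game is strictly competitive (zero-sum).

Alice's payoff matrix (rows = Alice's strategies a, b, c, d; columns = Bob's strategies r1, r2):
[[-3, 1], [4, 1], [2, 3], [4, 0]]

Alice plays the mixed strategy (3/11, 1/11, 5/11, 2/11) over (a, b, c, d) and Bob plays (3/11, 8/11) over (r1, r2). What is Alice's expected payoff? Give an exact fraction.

Against (3/11, 8/11), each row's expected payoff is a: -1/11; b: 20/11; c: 30/11; d: 12/11.
Taking the (3/11, 1/11, 5/11, 2/11)-weighted average: (3/11)·(-1/11) + (1/11)·(20/11) + (5/11)·(30/11) + (2/11)·(12/11) = 191/121.

191/121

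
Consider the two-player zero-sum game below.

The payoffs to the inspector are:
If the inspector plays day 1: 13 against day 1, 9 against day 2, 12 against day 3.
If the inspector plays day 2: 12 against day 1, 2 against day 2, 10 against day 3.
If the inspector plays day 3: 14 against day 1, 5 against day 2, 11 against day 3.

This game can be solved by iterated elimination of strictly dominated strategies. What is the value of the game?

9

Row day 2 is strictly dominated by row day 1 (13>12, 9>2, 12>10); eliminate day 2.
Column day 1 is strictly dominated by day 2 for the inspectee (9<13, 5<14); eliminate day 1.
Column day 3 is strictly dominated by day 2 for the inspectee (9<12, 5<11); eliminate day 3.
Row day 3 is strictly dominated by row day 1 (9>5); eliminate day 3.
Only (day 1, day 2) remains, with payoff 9.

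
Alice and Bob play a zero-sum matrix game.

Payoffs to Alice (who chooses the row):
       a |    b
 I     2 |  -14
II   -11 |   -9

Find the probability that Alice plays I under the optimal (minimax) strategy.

Row minima are -14 and -11, so Alice's maximin is -11; column maxima are 2 and -9, so Bob's minimax is -9. These differ, so the equilibrium is in mixed strategies.
Let Alice play I with probability p. Bob is indifferent when 2p − 11(1−p) = −14p − 9(1−p), giving p = 1/9.

1/9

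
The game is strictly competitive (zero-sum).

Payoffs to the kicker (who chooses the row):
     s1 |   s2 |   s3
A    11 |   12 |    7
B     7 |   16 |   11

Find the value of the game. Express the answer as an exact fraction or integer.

Column s2 is strictly dominated by s3 for the goalkeeper (it gives the kicker more in every row).
The remaining 2×2 game on (A, B) × (s1, s3) has no saddle point. Let the kicker play A with probability p; indifference gives 11p + 7(1−p) = 7p + 11(1−p), so p = 1/2.
Similarly the goalkeeper's optimal q on s1 is 1/2, and the value is 11·(1/2) + (7)·(1/2) = 9.

9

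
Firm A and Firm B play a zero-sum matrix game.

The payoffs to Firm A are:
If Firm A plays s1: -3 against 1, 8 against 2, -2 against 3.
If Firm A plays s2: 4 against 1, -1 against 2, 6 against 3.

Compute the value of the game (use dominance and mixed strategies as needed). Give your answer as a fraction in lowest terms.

Column 3 is strictly dominated by 1 for Firm B (it gives Firm A more in every row).
The remaining 2×2 game on (s1, s2) × (1, 2) has no saddle point. Let Firm A play s1 with probability p; indifference gives −3p + 4(1−p) = 8p − (1−p), so p = 5/16.
Similarly Firm B's optimal q on 1 is 9/16, and the value is -3·(9/16) + (8)·(7/16) = 29/16.

29/16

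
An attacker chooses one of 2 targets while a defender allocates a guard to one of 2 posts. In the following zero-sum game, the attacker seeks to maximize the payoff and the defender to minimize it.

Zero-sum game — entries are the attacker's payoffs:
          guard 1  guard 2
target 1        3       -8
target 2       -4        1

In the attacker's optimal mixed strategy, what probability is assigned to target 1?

5/16

Row minima are -8 and -4, so the attacker's maximin is -4; column maxima are 3 and 1, so the defender's minimax is 1. These differ, so the equilibrium is in mixed strategies.
Let the attacker play target 1 with probability p. The defender is indifferent when 3p − 4(1−p) = −8p + (1−p), giving p = 5/16.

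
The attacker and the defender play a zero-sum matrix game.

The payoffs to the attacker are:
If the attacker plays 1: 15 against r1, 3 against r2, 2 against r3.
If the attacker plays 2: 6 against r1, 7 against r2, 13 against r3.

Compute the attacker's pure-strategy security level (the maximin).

6

The worst-case payoff for each row is 1: 2, 2: 6.
The best of these is 6.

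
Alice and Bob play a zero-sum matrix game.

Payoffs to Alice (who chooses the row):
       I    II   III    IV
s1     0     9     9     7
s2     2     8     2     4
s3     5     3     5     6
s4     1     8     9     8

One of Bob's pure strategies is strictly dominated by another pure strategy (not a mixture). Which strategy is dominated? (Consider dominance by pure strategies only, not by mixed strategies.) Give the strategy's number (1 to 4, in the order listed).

4

Bob prefers columns that give Alice less. Compare IV with I: 0 < 7, 2 < 4, 5 < 6, 1 < 8.
So I strictly dominates IV for Bob; IV is strictly dominated.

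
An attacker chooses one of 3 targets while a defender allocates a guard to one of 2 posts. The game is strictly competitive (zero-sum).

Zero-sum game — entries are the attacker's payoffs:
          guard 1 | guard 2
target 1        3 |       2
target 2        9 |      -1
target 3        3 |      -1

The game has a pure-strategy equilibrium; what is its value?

Row minima: 2, -1, -1 → the attacker's maximin is 2.
Column maxima: 9, 2 → the defender's minimax is 2.
They coincide at (target 1, guard 2), so the value is 2.

2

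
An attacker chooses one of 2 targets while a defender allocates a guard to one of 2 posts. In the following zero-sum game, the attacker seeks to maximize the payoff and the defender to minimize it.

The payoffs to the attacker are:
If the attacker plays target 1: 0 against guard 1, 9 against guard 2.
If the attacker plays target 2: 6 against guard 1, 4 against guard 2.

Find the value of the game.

Row minima are 0 and 4, so the attacker's maximin is 4; column maxima are 6 and 9, so the defender's minimax is 6. These differ, so the equilibrium is in mixed strategies.
Let the attacker play target 1 with probability p. The defender is indifferent when 6(1−p) = 9p + 4(1−p), giving p = 2/11.
Let the defender play guard 1 with probability q. The attacker is indifferent when 9(1−q) = 6q + 4(1−q), giving q = 5/11.
The value is 0·(5/11) + (9)·(6/11) = 54/11.

54/11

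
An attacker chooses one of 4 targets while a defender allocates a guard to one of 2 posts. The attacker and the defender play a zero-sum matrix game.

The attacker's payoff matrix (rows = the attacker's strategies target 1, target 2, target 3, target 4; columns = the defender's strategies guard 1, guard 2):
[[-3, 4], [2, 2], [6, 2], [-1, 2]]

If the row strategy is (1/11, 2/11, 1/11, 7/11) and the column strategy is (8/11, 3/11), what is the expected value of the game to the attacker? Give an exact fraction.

72/121

Against (8/11, 3/11), each row's expected payoff is target 1: -12/11; target 2: 2; target 3: 54/11; target 4: -2/11.
Taking the (1/11, 2/11, 1/11, 7/11)-weighted average: (1/11)·(-12/11) + (2/11)·(2) + (1/11)·(54/11) + (7/11)·(-2/11) = 72/121.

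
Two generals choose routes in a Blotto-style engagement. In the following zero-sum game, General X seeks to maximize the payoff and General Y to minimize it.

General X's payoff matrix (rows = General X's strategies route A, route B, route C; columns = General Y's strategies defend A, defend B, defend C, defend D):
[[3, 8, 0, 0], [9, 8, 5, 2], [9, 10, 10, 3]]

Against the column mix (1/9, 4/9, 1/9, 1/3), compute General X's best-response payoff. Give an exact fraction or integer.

68/9

route A: (3)·(1/9) + (8)·(4/9) + (0)·(1/9) + (0)·(1/3) = 35/9.
route B: (9)·(1/9) + (8)·(4/9) + (5)·(1/9) + (2)·(1/3) = 52/9.
route C: (9)·(1/9) + (10)·(4/9) + (10)·(1/9) + (3)·(1/3) = 68/9.
The best pure response is route C with expected payoff 68/9.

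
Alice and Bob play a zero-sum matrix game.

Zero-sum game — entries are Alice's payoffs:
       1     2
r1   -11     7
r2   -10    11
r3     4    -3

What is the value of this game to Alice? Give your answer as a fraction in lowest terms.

Row r1 is strictly dominated by row r2, so Alice never plays it.
The remaining 2×2 game on (r2, r3) × (1, 2) has no saddle point. Let Alice play r2 with probability p; indifference gives −10p + 4(1−p) = 11p − 3(1−p), so p = 1/4.
Similarly Bob's optimal q on 1 is 1/2, and the value is -10·(1/2) + (11)·(1/2) = 1/2.

1/2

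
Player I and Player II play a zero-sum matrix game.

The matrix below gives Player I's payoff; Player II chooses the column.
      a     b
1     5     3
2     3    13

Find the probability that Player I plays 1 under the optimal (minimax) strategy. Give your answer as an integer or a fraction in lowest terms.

5/6

Row minima are 3 and 3, so Player I's maximin is 3; column maxima are 5 and 13, so Player II's minimax is 5. These differ, so the equilibrium is in mixed strategies.
Let Player I play 1 with probability p. Player II is indifferent when 5p + 3(1−p) = 3p + 13(1−p), giving p = 5/6.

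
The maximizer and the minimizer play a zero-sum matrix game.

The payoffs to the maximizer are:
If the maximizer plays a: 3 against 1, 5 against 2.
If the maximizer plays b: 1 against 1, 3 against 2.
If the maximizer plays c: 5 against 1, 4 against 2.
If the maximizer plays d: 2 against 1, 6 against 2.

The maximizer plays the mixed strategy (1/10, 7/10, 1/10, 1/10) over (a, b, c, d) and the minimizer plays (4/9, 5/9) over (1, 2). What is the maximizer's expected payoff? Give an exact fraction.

Against (4/9, 5/9), each row's expected payoff is a: 37/9; b: 19/9; c: 40/9; d: 38/9.
Taking the (1/10, 7/10, 1/10, 1/10)-weighted average: (1/10)·(37/9) + (7/10)·(19/9) + (1/10)·(40/9) + (1/10)·(38/9) = 124/45.

124/45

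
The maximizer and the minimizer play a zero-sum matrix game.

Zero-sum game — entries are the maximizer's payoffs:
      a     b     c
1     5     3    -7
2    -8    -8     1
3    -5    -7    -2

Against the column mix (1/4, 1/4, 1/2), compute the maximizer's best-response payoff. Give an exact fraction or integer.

1: (5)·(1/4) + (3)·(1/4) + (-7)·(1/2) = -3/2.
2: (-8)·(1/4) + (-8)·(1/4) + (1)·(1/2) = -7/2.
3: (-5)·(1/4) + (-7)·(1/4) + (-2)·(1/2) = -4.
The best pure response is 1 with expected payoff -3/2.

-3/2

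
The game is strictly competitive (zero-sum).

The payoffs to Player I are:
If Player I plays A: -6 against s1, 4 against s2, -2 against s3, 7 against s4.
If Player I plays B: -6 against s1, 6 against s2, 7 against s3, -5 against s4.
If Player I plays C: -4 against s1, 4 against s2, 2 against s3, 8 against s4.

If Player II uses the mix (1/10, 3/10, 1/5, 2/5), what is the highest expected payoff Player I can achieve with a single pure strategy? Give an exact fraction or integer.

22/5

A: (-6)·(1/10) + (4)·(3/10) + (-2)·(1/5) + (7)·(2/5) = 3.
B: (-6)·(1/10) + (6)·(3/10) + (7)·(1/5) + (-5)·(2/5) = 3/5.
C: (-4)·(1/10) + (4)·(3/10) + (2)·(1/5) + (8)·(2/5) = 22/5.
The best pure response is C with expected payoff 22/5.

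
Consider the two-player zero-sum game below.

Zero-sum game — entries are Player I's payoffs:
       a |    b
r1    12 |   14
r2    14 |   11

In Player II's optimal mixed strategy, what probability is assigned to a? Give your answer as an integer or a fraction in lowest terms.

Row minima are 12 and 11, so Player I's maximin is 12; column maxima are 14 and 14, so Player II's minimax is 14. These differ, so the equilibrium is in mixed strategies.
Let Player II play a with probability q. Player I is indifferent when 12q + 14(1−q) = 14q + 11(1−q), giving q = 3/5.

3/5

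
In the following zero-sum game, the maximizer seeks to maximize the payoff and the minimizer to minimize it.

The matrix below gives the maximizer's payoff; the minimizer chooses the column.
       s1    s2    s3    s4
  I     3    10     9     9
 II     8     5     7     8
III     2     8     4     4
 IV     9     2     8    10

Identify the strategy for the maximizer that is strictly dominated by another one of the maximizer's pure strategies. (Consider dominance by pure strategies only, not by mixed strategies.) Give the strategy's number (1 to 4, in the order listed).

Compare III with I: 3 > 2, 10 > 8, 9 > 4, 9 > 4.
So I strictly dominates III for the maximizer; III is strictly dominated.

3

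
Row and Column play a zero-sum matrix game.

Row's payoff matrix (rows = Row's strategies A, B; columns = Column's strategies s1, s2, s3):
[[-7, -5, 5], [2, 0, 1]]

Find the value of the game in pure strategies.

0

Row minima: -7, 0 → Row's maximin is 0.
Column maxima: 2, 0, 5 → Column's minimax is 0.
They coincide at (B, s2), so the value is 0.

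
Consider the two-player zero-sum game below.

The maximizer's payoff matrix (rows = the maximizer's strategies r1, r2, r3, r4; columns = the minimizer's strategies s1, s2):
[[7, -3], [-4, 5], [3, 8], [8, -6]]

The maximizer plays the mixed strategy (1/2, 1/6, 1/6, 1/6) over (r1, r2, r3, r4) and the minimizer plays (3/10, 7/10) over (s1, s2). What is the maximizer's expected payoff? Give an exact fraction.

7/6

Against (3/10, 7/10), each row's expected payoff is r1: 0; r2: 23/10; r3: 13/2; r4: -9/5.
Taking the (1/2, 1/6, 1/6, 1/6)-weighted average: (1/2)·(0) + (1/6)·(23/10) + (1/6)·(13/2) + (1/6)·(-9/5) = 7/6.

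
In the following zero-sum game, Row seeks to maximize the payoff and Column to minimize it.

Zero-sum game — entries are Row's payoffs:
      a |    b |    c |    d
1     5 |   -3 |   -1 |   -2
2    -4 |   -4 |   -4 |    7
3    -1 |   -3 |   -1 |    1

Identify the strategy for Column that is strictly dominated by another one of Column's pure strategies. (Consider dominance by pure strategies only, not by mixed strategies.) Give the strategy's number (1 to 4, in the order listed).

4

Column prefers columns that give Row less. Compare d with b: -3 < -2, -4 < 7, -3 < 1.
So b strictly dominates d for Column; d is strictly dominated.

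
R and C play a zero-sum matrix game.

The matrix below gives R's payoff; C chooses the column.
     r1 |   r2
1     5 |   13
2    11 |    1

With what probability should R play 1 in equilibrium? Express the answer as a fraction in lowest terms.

Row minima are 5 and 1, so R's maximin is 5; column maxima are 11 and 13, so C's minimax is 11. These differ, so the equilibrium is in mixed strategies.
Let R play 1 with probability p. C is indifferent when 5p + 11(1−p) = 13p + (1−p), giving p = 5/9.

5/9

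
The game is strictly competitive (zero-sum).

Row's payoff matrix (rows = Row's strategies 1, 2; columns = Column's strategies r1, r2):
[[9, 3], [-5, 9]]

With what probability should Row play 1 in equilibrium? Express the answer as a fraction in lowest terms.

7/10

Row minima are 3 and -5, so Row's maximin is 3; column maxima are 9 and 9, so Column's minimax is 9. These differ, so the equilibrium is in mixed strategies.
Let Row play 1 with probability p. Column is indifferent when 9p − 5(1−p) = 3p + 9(1−p), giving p = 7/10.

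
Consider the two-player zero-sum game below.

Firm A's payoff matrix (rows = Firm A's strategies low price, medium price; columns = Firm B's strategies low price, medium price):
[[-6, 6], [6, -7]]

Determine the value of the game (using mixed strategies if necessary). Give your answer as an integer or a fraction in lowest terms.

-6/25

Row minima are -6 and -7, so Firm A's maximin is -6; column maxima are 6 and 6, so Firm B's minimax is 6. These differ, so the equilibrium is in mixed strategies.
Let Firm A play low price with probability p. Firm B is indifferent when −6p + 6(1−p) = 6p − 7(1−p), giving p = 13/25.
Let Firm B play low price with probability q. Firm A is indifferent when −6q + 6(1−q) = 6q − 7(1−q), giving q = 13/25.
The value is -6·(13/25) + (6)·(12/25) = -6/25.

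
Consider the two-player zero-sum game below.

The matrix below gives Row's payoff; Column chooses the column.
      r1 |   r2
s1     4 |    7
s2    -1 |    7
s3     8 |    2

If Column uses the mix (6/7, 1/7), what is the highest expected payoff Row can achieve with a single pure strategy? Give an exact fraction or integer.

s1: (4)·(6/7) + (7)·(1/7) = 31/7.
s2: (-1)·(6/7) + (7)·(1/7) = 1/7.
s3: (8)·(6/7) + (2)·(1/7) = 50/7.
The best pure response is s3 with expected payoff 50/7.

50/7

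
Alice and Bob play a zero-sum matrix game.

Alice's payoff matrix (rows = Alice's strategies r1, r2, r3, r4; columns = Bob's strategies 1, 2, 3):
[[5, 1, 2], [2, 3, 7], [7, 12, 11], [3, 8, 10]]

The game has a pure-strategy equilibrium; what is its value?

Row minima: 1, 2, 7, 3 → Alice's maximin is 7.
Column maxima: 7, 12, 11 → Bob's minimax is 7.
They coincide at (r3, 1), so the value is 7.

7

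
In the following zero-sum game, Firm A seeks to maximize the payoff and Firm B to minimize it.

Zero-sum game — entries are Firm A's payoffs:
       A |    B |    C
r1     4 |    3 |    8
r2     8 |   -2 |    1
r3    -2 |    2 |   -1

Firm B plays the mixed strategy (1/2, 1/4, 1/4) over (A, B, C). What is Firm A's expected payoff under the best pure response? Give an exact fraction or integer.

19/4

r1: (4)·(1/2) + (3)·(1/4) + (8)·(1/4) = 19/4.
r2: (8)·(1/2) + (-2)·(1/4) + (1)·(1/4) = 15/4.
r3: (-2)·(1/2) + (2)·(1/4) + (-1)·(1/4) = -3/4.
The best pure response is r1 with expected payoff 19/4.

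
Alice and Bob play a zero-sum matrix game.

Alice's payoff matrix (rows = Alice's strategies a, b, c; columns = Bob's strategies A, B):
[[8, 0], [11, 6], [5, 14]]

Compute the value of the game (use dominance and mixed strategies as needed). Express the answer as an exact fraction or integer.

Row a is strictly dominated by row b, so Alice never plays it.
The remaining 2×2 game on (b, c) × (A, B) has no saddle point. Let Alice play b with probability p; indifference gives 11p + 5(1−p) = 6p + 14(1−p), so p = 9/14.
Similarly Bob's optimal q on A is 4/7, and the value is 11·(4/7) + (6)·(3/7) = 62/7.

62/7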